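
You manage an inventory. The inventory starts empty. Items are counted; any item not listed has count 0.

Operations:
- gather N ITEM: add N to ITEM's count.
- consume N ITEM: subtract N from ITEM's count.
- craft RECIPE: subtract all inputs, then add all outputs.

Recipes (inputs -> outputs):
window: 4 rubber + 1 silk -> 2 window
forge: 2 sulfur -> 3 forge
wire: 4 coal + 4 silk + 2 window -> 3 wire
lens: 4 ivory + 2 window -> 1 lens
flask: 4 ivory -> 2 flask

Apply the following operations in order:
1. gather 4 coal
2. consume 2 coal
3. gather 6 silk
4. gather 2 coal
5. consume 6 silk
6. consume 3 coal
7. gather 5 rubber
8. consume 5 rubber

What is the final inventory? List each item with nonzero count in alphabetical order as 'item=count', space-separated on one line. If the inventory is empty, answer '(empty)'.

Answer: coal=1

Derivation:
After 1 (gather 4 coal): coal=4
After 2 (consume 2 coal): coal=2
After 3 (gather 6 silk): coal=2 silk=6
After 4 (gather 2 coal): coal=4 silk=6
After 5 (consume 6 silk): coal=4
After 6 (consume 3 coal): coal=1
After 7 (gather 5 rubber): coal=1 rubber=5
After 8 (consume 5 rubber): coal=1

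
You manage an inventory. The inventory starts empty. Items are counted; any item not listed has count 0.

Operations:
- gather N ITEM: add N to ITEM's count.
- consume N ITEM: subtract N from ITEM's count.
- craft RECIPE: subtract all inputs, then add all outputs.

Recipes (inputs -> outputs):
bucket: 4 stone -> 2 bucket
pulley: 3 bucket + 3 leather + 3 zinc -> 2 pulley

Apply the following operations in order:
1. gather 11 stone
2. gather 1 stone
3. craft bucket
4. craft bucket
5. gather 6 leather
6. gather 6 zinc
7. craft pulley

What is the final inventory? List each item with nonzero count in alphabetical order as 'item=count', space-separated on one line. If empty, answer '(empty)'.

Answer: bucket=1 leather=3 pulley=2 stone=4 zinc=3

Derivation:
After 1 (gather 11 stone): stone=11
After 2 (gather 1 stone): stone=12
After 3 (craft bucket): bucket=2 stone=8
After 4 (craft bucket): bucket=4 stone=4
After 5 (gather 6 leather): bucket=4 leather=6 stone=4
After 6 (gather 6 zinc): bucket=4 leather=6 stone=4 zinc=6
After 7 (craft pulley): bucket=1 leather=3 pulley=2 stone=4 zinc=3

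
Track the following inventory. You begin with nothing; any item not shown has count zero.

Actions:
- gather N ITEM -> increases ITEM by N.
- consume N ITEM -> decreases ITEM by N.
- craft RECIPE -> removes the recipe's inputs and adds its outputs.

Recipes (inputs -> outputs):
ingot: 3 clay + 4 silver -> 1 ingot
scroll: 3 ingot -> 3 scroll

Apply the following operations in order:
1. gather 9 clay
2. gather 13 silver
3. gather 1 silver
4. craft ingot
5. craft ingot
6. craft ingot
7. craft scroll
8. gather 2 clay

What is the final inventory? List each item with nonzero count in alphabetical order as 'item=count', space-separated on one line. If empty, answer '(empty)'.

After 1 (gather 9 clay): clay=9
After 2 (gather 13 silver): clay=9 silver=13
After 3 (gather 1 silver): clay=9 silver=14
After 4 (craft ingot): clay=6 ingot=1 silver=10
After 5 (craft ingot): clay=3 ingot=2 silver=6
After 6 (craft ingot): ingot=3 silver=2
After 7 (craft scroll): scroll=3 silver=2
After 8 (gather 2 clay): clay=2 scroll=3 silver=2

Answer: clay=2 scroll=3 silver=2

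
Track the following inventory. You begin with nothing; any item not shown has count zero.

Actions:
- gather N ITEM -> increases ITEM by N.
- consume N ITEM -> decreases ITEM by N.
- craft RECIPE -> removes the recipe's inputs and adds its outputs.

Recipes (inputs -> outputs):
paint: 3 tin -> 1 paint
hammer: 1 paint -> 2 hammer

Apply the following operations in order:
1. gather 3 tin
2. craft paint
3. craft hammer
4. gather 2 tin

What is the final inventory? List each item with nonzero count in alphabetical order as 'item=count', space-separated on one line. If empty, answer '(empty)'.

Answer: hammer=2 tin=2

Derivation:
After 1 (gather 3 tin): tin=3
After 2 (craft paint): paint=1
After 3 (craft hammer): hammer=2
After 4 (gather 2 tin): hammer=2 tin=2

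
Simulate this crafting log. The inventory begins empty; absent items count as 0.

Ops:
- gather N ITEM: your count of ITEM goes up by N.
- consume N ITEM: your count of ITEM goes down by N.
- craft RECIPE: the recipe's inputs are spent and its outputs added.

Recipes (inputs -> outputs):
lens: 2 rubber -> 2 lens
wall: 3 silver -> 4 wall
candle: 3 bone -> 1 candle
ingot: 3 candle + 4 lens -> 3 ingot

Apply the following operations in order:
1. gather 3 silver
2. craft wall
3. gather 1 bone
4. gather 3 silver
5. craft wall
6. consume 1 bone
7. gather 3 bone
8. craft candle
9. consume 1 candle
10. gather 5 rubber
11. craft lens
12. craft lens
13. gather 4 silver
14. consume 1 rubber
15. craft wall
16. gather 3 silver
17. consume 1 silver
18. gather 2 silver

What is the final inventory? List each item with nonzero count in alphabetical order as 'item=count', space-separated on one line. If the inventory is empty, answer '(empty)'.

After 1 (gather 3 silver): silver=3
After 2 (craft wall): wall=4
After 3 (gather 1 bone): bone=1 wall=4
After 4 (gather 3 silver): bone=1 silver=3 wall=4
After 5 (craft wall): bone=1 wall=8
After 6 (consume 1 bone): wall=8
After 7 (gather 3 bone): bone=3 wall=8
After 8 (craft candle): candle=1 wall=8
After 9 (consume 1 candle): wall=8
After 10 (gather 5 rubber): rubber=5 wall=8
After 11 (craft lens): lens=2 rubber=3 wall=8
After 12 (craft lens): lens=4 rubber=1 wall=8
After 13 (gather 4 silver): lens=4 rubber=1 silver=4 wall=8
After 14 (consume 1 rubber): lens=4 silver=4 wall=8
After 15 (craft wall): lens=4 silver=1 wall=12
After 16 (gather 3 silver): lens=4 silver=4 wall=12
After 17 (consume 1 silver): lens=4 silver=3 wall=12
After 18 (gather 2 silver): lens=4 silver=5 wall=12

Answer: lens=4 silver=5 wall=12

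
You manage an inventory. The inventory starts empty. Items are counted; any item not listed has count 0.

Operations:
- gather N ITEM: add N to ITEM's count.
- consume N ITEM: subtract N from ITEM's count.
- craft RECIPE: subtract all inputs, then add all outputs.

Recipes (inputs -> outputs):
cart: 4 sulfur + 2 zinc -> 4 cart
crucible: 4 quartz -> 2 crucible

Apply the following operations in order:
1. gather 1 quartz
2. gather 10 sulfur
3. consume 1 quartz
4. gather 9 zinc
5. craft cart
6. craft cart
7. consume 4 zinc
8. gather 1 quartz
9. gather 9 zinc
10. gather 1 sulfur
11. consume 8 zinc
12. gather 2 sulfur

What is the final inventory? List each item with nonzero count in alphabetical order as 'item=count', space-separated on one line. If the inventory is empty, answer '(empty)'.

Answer: cart=8 quartz=1 sulfur=5 zinc=2

Derivation:
After 1 (gather 1 quartz): quartz=1
After 2 (gather 10 sulfur): quartz=1 sulfur=10
After 3 (consume 1 quartz): sulfur=10
After 4 (gather 9 zinc): sulfur=10 zinc=9
After 5 (craft cart): cart=4 sulfur=6 zinc=7
After 6 (craft cart): cart=8 sulfur=2 zinc=5
After 7 (consume 4 zinc): cart=8 sulfur=2 zinc=1
After 8 (gather 1 quartz): cart=8 quartz=1 sulfur=2 zinc=1
After 9 (gather 9 zinc): cart=8 quartz=1 sulfur=2 zinc=10
After 10 (gather 1 sulfur): cart=8 quartz=1 sulfur=3 zinc=10
After 11 (consume 8 zinc): cart=8 quartz=1 sulfur=3 zinc=2
After 12 (gather 2 sulfur): cart=8 quartz=1 sulfur=5 zinc=2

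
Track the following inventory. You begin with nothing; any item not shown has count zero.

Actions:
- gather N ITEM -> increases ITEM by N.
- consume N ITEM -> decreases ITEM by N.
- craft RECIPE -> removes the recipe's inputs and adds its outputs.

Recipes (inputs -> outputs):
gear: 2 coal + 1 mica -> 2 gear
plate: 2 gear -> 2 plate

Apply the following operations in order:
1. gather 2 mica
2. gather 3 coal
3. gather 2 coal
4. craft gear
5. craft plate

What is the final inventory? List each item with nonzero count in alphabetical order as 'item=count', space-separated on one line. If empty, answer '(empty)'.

After 1 (gather 2 mica): mica=2
After 2 (gather 3 coal): coal=3 mica=2
After 3 (gather 2 coal): coal=5 mica=2
After 4 (craft gear): coal=3 gear=2 mica=1
After 5 (craft plate): coal=3 mica=1 plate=2

Answer: coal=3 mica=1 plate=2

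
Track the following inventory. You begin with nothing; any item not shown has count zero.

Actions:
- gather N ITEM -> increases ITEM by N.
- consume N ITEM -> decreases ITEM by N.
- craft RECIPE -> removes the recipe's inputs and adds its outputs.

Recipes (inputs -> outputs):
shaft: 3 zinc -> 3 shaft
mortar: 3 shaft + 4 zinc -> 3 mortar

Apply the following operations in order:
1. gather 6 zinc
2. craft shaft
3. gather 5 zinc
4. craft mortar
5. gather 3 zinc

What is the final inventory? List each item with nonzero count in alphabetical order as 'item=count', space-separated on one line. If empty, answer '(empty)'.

After 1 (gather 6 zinc): zinc=6
After 2 (craft shaft): shaft=3 zinc=3
After 3 (gather 5 zinc): shaft=3 zinc=8
After 4 (craft mortar): mortar=3 zinc=4
After 5 (gather 3 zinc): mortar=3 zinc=7

Answer: mortar=3 zinc=7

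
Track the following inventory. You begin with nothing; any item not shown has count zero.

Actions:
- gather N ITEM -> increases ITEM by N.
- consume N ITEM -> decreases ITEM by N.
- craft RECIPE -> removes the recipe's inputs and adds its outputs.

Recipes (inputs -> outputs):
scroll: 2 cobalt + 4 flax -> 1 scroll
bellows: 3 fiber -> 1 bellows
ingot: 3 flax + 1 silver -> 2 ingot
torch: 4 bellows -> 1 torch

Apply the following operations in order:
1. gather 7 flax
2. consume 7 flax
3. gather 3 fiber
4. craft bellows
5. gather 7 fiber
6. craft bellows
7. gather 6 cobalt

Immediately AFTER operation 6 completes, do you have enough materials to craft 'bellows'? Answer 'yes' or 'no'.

Answer: yes

Derivation:
After 1 (gather 7 flax): flax=7
After 2 (consume 7 flax): (empty)
After 3 (gather 3 fiber): fiber=3
After 4 (craft bellows): bellows=1
After 5 (gather 7 fiber): bellows=1 fiber=7
After 6 (craft bellows): bellows=2 fiber=4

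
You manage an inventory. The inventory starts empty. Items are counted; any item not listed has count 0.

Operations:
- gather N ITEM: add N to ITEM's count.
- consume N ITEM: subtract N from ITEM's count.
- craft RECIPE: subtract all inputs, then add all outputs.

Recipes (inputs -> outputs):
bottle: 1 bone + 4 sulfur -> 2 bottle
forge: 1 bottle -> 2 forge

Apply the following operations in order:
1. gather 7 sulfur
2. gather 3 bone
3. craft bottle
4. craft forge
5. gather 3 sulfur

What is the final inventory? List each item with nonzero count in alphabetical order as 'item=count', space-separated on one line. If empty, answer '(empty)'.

Answer: bone=2 bottle=1 forge=2 sulfur=6

Derivation:
After 1 (gather 7 sulfur): sulfur=7
After 2 (gather 3 bone): bone=3 sulfur=7
After 3 (craft bottle): bone=2 bottle=2 sulfur=3
After 4 (craft forge): bone=2 bottle=1 forge=2 sulfur=3
After 5 (gather 3 sulfur): bone=2 bottle=1 forge=2 sulfur=6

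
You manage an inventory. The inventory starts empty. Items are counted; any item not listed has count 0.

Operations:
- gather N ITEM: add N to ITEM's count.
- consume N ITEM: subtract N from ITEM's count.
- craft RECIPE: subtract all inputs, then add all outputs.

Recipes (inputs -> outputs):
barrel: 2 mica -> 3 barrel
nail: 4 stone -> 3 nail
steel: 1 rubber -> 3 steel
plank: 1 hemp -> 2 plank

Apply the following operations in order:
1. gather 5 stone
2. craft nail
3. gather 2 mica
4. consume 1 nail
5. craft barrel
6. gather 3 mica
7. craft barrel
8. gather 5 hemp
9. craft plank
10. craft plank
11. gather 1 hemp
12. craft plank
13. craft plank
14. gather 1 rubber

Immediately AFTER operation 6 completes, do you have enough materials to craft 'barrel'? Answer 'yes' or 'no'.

After 1 (gather 5 stone): stone=5
After 2 (craft nail): nail=3 stone=1
After 3 (gather 2 mica): mica=2 nail=3 stone=1
After 4 (consume 1 nail): mica=2 nail=2 stone=1
After 5 (craft barrel): barrel=3 nail=2 stone=1
After 6 (gather 3 mica): barrel=3 mica=3 nail=2 stone=1

Answer: yes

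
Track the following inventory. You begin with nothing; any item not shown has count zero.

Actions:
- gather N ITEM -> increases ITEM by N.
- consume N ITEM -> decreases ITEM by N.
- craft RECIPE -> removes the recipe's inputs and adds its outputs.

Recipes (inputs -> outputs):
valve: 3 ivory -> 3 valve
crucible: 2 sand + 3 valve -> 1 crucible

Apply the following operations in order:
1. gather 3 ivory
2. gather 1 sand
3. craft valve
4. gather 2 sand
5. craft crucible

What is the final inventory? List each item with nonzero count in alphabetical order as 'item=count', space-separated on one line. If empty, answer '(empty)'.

Answer: crucible=1 sand=1

Derivation:
After 1 (gather 3 ivory): ivory=3
After 2 (gather 1 sand): ivory=3 sand=1
After 3 (craft valve): sand=1 valve=3
After 4 (gather 2 sand): sand=3 valve=3
After 5 (craft crucible): crucible=1 sand=1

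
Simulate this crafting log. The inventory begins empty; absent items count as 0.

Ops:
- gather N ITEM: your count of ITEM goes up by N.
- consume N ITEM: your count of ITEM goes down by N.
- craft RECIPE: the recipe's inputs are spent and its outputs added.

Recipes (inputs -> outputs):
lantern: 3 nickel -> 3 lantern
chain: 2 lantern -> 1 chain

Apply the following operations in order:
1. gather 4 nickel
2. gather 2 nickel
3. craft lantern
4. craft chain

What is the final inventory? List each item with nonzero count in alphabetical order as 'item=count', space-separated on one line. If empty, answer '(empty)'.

After 1 (gather 4 nickel): nickel=4
After 2 (gather 2 nickel): nickel=6
After 3 (craft lantern): lantern=3 nickel=3
After 4 (craft chain): chain=1 lantern=1 nickel=3

Answer: chain=1 lantern=1 nickel=3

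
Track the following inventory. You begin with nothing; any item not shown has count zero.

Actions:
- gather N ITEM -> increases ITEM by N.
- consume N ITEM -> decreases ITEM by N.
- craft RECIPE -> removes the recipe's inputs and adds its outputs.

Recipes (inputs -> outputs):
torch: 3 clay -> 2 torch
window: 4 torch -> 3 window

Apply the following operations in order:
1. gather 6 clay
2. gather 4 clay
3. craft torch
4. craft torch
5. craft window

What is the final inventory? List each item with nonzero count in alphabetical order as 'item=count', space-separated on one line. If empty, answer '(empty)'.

After 1 (gather 6 clay): clay=6
After 2 (gather 4 clay): clay=10
After 3 (craft torch): clay=7 torch=2
After 4 (craft torch): clay=4 torch=4
After 5 (craft window): clay=4 window=3

Answer: clay=4 window=3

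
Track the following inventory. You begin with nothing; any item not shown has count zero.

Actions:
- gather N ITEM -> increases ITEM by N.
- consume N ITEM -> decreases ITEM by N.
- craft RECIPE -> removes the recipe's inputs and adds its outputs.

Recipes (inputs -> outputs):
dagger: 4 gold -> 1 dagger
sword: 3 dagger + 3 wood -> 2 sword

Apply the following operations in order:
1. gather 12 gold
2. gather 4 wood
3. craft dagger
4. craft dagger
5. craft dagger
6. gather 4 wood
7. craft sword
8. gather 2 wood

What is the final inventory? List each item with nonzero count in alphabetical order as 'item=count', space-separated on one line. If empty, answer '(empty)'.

After 1 (gather 12 gold): gold=12
After 2 (gather 4 wood): gold=12 wood=4
After 3 (craft dagger): dagger=1 gold=8 wood=4
After 4 (craft dagger): dagger=2 gold=4 wood=4
After 5 (craft dagger): dagger=3 wood=4
After 6 (gather 4 wood): dagger=3 wood=8
After 7 (craft sword): sword=2 wood=5
After 8 (gather 2 wood): sword=2 wood=7

Answer: sword=2 wood=7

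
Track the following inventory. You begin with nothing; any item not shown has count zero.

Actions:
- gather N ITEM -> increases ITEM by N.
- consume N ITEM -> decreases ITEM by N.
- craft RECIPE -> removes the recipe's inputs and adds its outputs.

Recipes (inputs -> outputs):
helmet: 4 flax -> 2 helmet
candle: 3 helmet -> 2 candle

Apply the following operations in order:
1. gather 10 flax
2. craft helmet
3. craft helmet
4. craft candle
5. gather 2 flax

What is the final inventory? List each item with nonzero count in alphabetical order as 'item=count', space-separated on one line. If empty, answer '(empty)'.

After 1 (gather 10 flax): flax=10
After 2 (craft helmet): flax=6 helmet=2
After 3 (craft helmet): flax=2 helmet=4
After 4 (craft candle): candle=2 flax=2 helmet=1
After 5 (gather 2 flax): candle=2 flax=4 helmet=1

Answer: candle=2 flax=4 helmet=1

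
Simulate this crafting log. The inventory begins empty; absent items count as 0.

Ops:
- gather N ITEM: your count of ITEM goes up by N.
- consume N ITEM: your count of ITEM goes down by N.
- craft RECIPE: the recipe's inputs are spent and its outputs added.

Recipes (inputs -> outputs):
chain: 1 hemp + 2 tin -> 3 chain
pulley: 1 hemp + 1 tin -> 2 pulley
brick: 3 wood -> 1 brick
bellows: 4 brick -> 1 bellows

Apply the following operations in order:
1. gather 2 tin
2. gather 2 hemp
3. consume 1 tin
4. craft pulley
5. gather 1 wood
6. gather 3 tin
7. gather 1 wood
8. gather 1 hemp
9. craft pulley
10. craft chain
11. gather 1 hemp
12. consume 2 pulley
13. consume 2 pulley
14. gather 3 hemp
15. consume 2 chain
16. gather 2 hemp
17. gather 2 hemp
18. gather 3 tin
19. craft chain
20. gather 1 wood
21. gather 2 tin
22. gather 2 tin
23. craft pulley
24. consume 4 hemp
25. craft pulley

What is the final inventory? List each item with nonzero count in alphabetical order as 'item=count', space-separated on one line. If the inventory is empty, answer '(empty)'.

Answer: chain=4 hemp=1 pulley=4 tin=3 wood=3

Derivation:
After 1 (gather 2 tin): tin=2
After 2 (gather 2 hemp): hemp=2 tin=2
After 3 (consume 1 tin): hemp=2 tin=1
After 4 (craft pulley): hemp=1 pulley=2
After 5 (gather 1 wood): hemp=1 pulley=2 wood=1
After 6 (gather 3 tin): hemp=1 pulley=2 tin=3 wood=1
After 7 (gather 1 wood): hemp=1 pulley=2 tin=3 wood=2
After 8 (gather 1 hemp): hemp=2 pulley=2 tin=3 wood=2
After 9 (craft pulley): hemp=1 pulley=4 tin=2 wood=2
After 10 (craft chain): chain=3 pulley=4 wood=2
After 11 (gather 1 hemp): chain=3 hemp=1 pulley=4 wood=2
After 12 (consume 2 pulley): chain=3 hemp=1 pulley=2 wood=2
After 13 (consume 2 pulley): chain=3 hemp=1 wood=2
After 14 (gather 3 hemp): chain=3 hemp=4 wood=2
After 15 (consume 2 chain): chain=1 hemp=4 wood=2
After 16 (gather 2 hemp): chain=1 hemp=6 wood=2
After 17 (gather 2 hemp): chain=1 hemp=8 wood=2
After 18 (gather 3 tin): chain=1 hemp=8 tin=3 wood=2
After 19 (craft chain): chain=4 hemp=7 tin=1 wood=2
After 20 (gather 1 wood): chain=4 hemp=7 tin=1 wood=3
After 21 (gather 2 tin): chain=4 hemp=7 tin=3 wood=3
After 22 (gather 2 tin): chain=4 hemp=7 tin=5 wood=3
After 23 (craft pulley): chain=4 hemp=6 pulley=2 tin=4 wood=3
After 24 (consume 4 hemp): chain=4 hemp=2 pulley=2 tin=4 wood=3
After 25 (craft pulley): chain=4 hemp=1 pulley=4 tin=3 wood=3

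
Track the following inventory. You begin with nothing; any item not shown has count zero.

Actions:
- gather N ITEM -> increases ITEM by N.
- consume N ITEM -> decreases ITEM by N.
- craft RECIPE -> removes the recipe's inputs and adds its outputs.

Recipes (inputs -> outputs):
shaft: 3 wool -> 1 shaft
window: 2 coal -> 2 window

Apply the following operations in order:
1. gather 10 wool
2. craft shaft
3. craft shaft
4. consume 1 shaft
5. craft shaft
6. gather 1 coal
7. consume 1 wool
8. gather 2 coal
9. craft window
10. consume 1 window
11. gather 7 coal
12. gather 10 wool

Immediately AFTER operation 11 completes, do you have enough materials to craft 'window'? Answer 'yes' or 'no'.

After 1 (gather 10 wool): wool=10
After 2 (craft shaft): shaft=1 wool=7
After 3 (craft shaft): shaft=2 wool=4
After 4 (consume 1 shaft): shaft=1 wool=4
After 5 (craft shaft): shaft=2 wool=1
After 6 (gather 1 coal): coal=1 shaft=2 wool=1
After 7 (consume 1 wool): coal=1 shaft=2
After 8 (gather 2 coal): coal=3 shaft=2
After 9 (craft window): coal=1 shaft=2 window=2
After 10 (consume 1 window): coal=1 shaft=2 window=1
After 11 (gather 7 coal): coal=8 shaft=2 window=1

Answer: yes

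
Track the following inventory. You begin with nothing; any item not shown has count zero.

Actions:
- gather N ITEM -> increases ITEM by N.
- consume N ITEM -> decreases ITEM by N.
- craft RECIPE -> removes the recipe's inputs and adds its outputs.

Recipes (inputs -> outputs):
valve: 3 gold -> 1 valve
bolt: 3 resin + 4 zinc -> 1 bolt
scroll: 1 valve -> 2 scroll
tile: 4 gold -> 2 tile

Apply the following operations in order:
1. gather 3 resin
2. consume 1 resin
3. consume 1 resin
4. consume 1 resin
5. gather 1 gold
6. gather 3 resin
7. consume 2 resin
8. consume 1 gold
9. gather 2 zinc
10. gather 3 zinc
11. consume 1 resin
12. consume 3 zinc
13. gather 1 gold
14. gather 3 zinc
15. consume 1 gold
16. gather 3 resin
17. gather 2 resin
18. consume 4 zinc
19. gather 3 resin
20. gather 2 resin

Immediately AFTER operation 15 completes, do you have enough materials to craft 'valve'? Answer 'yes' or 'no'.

Answer: no

Derivation:
After 1 (gather 3 resin): resin=3
After 2 (consume 1 resin): resin=2
After 3 (consume 1 resin): resin=1
After 4 (consume 1 resin): (empty)
After 5 (gather 1 gold): gold=1
After 6 (gather 3 resin): gold=1 resin=3
After 7 (consume 2 resin): gold=1 resin=1
After 8 (consume 1 gold): resin=1
After 9 (gather 2 zinc): resin=1 zinc=2
After 10 (gather 3 zinc): resin=1 zinc=5
After 11 (consume 1 resin): zinc=5
After 12 (consume 3 zinc): zinc=2
After 13 (gather 1 gold): gold=1 zinc=2
After 14 (gather 3 zinc): gold=1 zinc=5
After 15 (consume 1 gold): zinc=5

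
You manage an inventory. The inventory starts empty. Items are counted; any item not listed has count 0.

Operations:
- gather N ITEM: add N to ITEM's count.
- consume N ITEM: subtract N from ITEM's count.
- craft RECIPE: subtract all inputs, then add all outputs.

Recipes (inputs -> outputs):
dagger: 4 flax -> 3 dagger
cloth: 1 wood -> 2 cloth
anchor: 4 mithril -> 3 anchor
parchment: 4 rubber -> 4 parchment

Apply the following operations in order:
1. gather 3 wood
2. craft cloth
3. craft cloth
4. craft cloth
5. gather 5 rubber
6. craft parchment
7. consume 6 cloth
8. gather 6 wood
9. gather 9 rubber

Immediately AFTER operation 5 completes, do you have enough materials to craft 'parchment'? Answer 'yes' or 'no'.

Answer: yes

Derivation:
After 1 (gather 3 wood): wood=3
After 2 (craft cloth): cloth=2 wood=2
After 3 (craft cloth): cloth=4 wood=1
After 4 (craft cloth): cloth=6
After 5 (gather 5 rubber): cloth=6 rubber=5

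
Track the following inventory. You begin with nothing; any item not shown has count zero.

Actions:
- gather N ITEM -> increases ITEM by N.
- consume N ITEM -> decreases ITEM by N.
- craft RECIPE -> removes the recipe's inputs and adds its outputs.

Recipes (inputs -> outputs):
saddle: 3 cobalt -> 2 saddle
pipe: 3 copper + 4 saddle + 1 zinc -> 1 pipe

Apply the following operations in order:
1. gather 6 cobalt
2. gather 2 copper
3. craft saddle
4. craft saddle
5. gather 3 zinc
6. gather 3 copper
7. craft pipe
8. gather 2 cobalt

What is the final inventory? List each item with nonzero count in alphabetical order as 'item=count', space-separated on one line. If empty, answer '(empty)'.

Answer: cobalt=2 copper=2 pipe=1 zinc=2

Derivation:
After 1 (gather 6 cobalt): cobalt=6
After 2 (gather 2 copper): cobalt=6 copper=2
After 3 (craft saddle): cobalt=3 copper=2 saddle=2
After 4 (craft saddle): copper=2 saddle=4
After 5 (gather 3 zinc): copper=2 saddle=4 zinc=3
After 6 (gather 3 copper): copper=5 saddle=4 zinc=3
After 7 (craft pipe): copper=2 pipe=1 zinc=2
After 8 (gather 2 cobalt): cobalt=2 copper=2 pipe=1 zinc=2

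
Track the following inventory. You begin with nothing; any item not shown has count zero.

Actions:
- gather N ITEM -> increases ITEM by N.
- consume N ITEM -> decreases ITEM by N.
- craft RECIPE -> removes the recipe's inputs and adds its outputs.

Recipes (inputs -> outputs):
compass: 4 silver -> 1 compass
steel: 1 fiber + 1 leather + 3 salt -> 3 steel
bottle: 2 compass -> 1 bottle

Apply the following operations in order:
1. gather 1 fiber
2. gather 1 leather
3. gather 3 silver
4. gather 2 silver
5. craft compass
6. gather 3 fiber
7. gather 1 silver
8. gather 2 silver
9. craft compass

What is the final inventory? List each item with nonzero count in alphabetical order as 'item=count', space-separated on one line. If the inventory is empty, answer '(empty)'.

After 1 (gather 1 fiber): fiber=1
After 2 (gather 1 leather): fiber=1 leather=1
After 3 (gather 3 silver): fiber=1 leather=1 silver=3
After 4 (gather 2 silver): fiber=1 leather=1 silver=5
After 5 (craft compass): compass=1 fiber=1 leather=1 silver=1
After 6 (gather 3 fiber): compass=1 fiber=4 leather=1 silver=1
After 7 (gather 1 silver): compass=1 fiber=4 leather=1 silver=2
After 8 (gather 2 silver): compass=1 fiber=4 leather=1 silver=4
After 9 (craft compass): compass=2 fiber=4 leather=1

Answer: compass=2 fiber=4 leather=1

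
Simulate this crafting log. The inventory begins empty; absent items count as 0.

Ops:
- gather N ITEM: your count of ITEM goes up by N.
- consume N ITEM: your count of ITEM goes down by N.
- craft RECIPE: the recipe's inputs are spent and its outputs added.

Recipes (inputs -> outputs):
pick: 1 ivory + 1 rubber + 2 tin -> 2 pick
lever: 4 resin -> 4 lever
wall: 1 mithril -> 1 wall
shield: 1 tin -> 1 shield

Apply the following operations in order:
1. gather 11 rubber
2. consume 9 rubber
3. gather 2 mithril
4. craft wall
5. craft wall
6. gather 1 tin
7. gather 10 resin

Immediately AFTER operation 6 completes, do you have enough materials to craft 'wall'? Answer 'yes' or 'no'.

Answer: no

Derivation:
After 1 (gather 11 rubber): rubber=11
After 2 (consume 9 rubber): rubber=2
After 3 (gather 2 mithril): mithril=2 rubber=2
After 4 (craft wall): mithril=1 rubber=2 wall=1
After 5 (craft wall): rubber=2 wall=2
After 6 (gather 1 tin): rubber=2 tin=1 wall=2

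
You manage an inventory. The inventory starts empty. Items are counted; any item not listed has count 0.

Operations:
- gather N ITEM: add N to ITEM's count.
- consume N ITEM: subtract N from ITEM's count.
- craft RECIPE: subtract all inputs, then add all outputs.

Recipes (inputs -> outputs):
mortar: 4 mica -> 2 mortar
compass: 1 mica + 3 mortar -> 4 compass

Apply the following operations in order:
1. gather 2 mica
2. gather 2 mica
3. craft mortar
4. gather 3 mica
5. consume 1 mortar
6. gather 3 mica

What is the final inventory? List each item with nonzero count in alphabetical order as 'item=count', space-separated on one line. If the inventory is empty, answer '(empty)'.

After 1 (gather 2 mica): mica=2
After 2 (gather 2 mica): mica=4
After 3 (craft mortar): mortar=2
After 4 (gather 3 mica): mica=3 mortar=2
After 5 (consume 1 mortar): mica=3 mortar=1
After 6 (gather 3 mica): mica=6 mortar=1

Answer: mica=6 mortar=1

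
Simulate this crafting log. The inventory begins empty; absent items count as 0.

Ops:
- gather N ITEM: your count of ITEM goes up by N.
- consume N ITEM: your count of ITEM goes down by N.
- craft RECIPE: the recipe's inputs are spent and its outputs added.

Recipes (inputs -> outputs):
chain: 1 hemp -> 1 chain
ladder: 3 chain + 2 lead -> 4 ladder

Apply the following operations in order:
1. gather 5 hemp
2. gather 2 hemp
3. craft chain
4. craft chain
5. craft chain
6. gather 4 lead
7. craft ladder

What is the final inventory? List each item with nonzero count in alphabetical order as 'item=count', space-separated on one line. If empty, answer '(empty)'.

Answer: hemp=4 ladder=4 lead=2

Derivation:
After 1 (gather 5 hemp): hemp=5
After 2 (gather 2 hemp): hemp=7
After 3 (craft chain): chain=1 hemp=6
After 4 (craft chain): chain=2 hemp=5
After 5 (craft chain): chain=3 hemp=4
After 6 (gather 4 lead): chain=3 hemp=4 lead=4
After 7 (craft ladder): hemp=4 ladder=4 lead=2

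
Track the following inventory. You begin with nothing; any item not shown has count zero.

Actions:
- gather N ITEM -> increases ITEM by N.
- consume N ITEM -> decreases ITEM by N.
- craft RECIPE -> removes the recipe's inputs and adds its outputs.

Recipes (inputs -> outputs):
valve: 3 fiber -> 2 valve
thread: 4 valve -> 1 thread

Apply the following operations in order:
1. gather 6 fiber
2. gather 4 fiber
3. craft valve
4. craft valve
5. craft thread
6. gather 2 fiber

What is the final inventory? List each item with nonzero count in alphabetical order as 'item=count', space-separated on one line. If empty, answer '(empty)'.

Answer: fiber=6 thread=1

Derivation:
After 1 (gather 6 fiber): fiber=6
After 2 (gather 4 fiber): fiber=10
After 3 (craft valve): fiber=7 valve=2
After 4 (craft valve): fiber=4 valve=4
After 5 (craft thread): fiber=4 thread=1
After 6 (gather 2 fiber): fiber=6 thread=1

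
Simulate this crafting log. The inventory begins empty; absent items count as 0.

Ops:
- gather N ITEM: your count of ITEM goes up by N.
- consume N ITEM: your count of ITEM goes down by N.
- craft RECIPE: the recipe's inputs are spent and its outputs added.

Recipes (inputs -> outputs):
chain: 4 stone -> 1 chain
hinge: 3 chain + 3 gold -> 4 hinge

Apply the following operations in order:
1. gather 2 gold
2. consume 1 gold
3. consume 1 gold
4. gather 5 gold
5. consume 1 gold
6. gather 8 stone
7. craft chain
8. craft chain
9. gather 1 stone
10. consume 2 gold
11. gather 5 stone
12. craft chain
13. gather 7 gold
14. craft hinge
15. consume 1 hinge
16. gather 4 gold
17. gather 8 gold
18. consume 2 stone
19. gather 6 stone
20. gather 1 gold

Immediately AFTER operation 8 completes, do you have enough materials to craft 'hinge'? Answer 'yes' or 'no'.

Answer: no

Derivation:
After 1 (gather 2 gold): gold=2
After 2 (consume 1 gold): gold=1
After 3 (consume 1 gold): (empty)
After 4 (gather 5 gold): gold=5
After 5 (consume 1 gold): gold=4
After 6 (gather 8 stone): gold=4 stone=8
After 7 (craft chain): chain=1 gold=4 stone=4
After 8 (craft chain): chain=2 gold=4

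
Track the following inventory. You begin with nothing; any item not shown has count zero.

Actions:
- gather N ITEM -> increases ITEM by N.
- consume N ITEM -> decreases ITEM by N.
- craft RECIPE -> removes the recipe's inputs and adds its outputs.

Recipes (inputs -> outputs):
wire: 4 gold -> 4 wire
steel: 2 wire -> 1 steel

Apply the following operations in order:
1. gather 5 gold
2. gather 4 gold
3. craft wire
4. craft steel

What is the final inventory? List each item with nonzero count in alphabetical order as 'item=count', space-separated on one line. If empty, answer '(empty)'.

After 1 (gather 5 gold): gold=5
After 2 (gather 4 gold): gold=9
After 3 (craft wire): gold=5 wire=4
After 4 (craft steel): gold=5 steel=1 wire=2

Answer: gold=5 steel=1 wire=2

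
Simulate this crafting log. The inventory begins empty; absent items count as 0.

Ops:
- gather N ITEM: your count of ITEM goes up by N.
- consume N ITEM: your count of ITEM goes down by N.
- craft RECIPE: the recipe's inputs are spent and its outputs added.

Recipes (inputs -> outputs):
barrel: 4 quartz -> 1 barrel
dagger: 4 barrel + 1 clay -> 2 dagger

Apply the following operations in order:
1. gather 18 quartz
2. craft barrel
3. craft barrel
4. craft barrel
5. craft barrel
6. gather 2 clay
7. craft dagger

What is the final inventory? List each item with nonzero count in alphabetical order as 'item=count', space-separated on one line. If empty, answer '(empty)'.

Answer: clay=1 dagger=2 quartz=2

Derivation:
After 1 (gather 18 quartz): quartz=18
After 2 (craft barrel): barrel=1 quartz=14
After 3 (craft barrel): barrel=2 quartz=10
After 4 (craft barrel): barrel=3 quartz=6
After 5 (craft barrel): barrel=4 quartz=2
After 6 (gather 2 clay): barrel=4 clay=2 quartz=2
After 7 (craft dagger): clay=1 dagger=2 quartz=2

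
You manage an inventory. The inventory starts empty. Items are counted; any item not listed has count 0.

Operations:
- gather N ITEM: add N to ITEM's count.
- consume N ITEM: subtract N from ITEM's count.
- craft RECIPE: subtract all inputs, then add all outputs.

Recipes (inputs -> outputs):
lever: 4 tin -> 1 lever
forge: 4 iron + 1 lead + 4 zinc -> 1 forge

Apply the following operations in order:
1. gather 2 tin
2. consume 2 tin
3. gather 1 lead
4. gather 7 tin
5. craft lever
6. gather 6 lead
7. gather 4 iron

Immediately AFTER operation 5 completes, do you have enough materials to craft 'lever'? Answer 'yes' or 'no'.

Answer: no

Derivation:
After 1 (gather 2 tin): tin=2
After 2 (consume 2 tin): (empty)
After 3 (gather 1 lead): lead=1
After 4 (gather 7 tin): lead=1 tin=7
After 5 (craft lever): lead=1 lever=1 tin=3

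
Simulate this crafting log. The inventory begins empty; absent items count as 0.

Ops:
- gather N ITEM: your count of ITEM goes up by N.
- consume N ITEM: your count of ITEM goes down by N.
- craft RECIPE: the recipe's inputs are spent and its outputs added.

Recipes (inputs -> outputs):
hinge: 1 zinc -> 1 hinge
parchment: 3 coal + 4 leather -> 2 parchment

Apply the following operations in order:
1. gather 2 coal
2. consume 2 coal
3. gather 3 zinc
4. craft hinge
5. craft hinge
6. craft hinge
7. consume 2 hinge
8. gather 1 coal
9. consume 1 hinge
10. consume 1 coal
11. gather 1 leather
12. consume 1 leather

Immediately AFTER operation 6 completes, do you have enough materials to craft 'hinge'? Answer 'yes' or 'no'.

After 1 (gather 2 coal): coal=2
After 2 (consume 2 coal): (empty)
After 3 (gather 3 zinc): zinc=3
After 4 (craft hinge): hinge=1 zinc=2
After 5 (craft hinge): hinge=2 zinc=1
After 6 (craft hinge): hinge=3

Answer: no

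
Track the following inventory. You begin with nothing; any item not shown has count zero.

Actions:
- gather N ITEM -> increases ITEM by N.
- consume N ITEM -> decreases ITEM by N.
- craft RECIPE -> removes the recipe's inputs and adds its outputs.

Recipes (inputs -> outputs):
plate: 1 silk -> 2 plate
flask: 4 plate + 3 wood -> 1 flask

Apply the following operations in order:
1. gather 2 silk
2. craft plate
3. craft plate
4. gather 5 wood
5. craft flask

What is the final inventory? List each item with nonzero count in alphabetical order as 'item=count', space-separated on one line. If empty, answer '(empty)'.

After 1 (gather 2 silk): silk=2
After 2 (craft plate): plate=2 silk=1
After 3 (craft plate): plate=4
After 4 (gather 5 wood): plate=4 wood=5
After 5 (craft flask): flask=1 wood=2

Answer: flask=1 wood=2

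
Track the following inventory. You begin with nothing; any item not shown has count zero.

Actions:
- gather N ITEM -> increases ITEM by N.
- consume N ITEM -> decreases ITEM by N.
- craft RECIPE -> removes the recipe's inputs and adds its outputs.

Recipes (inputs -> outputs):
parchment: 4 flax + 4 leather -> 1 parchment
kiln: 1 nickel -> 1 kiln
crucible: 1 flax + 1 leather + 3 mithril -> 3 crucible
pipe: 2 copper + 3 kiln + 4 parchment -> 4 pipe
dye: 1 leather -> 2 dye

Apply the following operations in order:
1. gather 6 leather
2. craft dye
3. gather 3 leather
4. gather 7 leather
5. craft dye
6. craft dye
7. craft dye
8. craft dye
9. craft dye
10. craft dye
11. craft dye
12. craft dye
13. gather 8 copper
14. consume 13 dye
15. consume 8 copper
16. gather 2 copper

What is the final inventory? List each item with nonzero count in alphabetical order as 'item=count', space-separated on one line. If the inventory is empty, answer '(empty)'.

After 1 (gather 6 leather): leather=6
After 2 (craft dye): dye=2 leather=5
After 3 (gather 3 leather): dye=2 leather=8
After 4 (gather 7 leather): dye=2 leather=15
After 5 (craft dye): dye=4 leather=14
After 6 (craft dye): dye=6 leather=13
After 7 (craft dye): dye=8 leather=12
After 8 (craft dye): dye=10 leather=11
After 9 (craft dye): dye=12 leather=10
After 10 (craft dye): dye=14 leather=9
After 11 (craft dye): dye=16 leather=8
After 12 (craft dye): dye=18 leather=7
After 13 (gather 8 copper): copper=8 dye=18 leather=7
After 14 (consume 13 dye): copper=8 dye=5 leather=7
After 15 (consume 8 copper): dye=5 leather=7
After 16 (gather 2 copper): copper=2 dye=5 leather=7

Answer: copper=2 dye=5 leather=7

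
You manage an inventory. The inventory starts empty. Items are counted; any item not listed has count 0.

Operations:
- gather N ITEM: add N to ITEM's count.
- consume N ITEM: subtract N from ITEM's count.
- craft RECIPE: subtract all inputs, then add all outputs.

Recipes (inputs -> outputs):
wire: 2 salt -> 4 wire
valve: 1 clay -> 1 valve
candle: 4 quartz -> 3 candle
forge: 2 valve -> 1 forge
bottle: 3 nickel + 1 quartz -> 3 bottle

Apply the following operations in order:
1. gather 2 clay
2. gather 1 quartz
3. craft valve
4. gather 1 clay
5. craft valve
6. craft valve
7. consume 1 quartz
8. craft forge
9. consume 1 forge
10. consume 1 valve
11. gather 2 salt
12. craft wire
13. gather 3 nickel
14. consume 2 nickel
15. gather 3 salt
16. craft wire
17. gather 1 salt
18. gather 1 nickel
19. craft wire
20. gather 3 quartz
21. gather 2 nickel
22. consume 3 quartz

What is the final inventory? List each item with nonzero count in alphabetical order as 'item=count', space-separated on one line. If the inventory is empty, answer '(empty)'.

Answer: nickel=4 wire=12

Derivation:
After 1 (gather 2 clay): clay=2
After 2 (gather 1 quartz): clay=2 quartz=1
After 3 (craft valve): clay=1 quartz=1 valve=1
After 4 (gather 1 clay): clay=2 quartz=1 valve=1
After 5 (craft valve): clay=1 quartz=1 valve=2
After 6 (craft valve): quartz=1 valve=3
After 7 (consume 1 quartz): valve=3
After 8 (craft forge): forge=1 valve=1
After 9 (consume 1 forge): valve=1
After 10 (consume 1 valve): (empty)
After 11 (gather 2 salt): salt=2
After 12 (craft wire): wire=4
After 13 (gather 3 nickel): nickel=3 wire=4
After 14 (consume 2 nickel): nickel=1 wire=4
After 15 (gather 3 salt): nickel=1 salt=3 wire=4
After 16 (craft wire): nickel=1 salt=1 wire=8
After 17 (gather 1 salt): nickel=1 salt=2 wire=8
After 18 (gather 1 nickel): nickel=2 salt=2 wire=8
After 19 (craft wire): nickel=2 wire=12
After 20 (gather 3 quartz): nickel=2 quartz=3 wire=12
After 21 (gather 2 nickel): nickel=4 quartz=3 wire=12
After 22 (consume 3 quartz): nickel=4 wire=12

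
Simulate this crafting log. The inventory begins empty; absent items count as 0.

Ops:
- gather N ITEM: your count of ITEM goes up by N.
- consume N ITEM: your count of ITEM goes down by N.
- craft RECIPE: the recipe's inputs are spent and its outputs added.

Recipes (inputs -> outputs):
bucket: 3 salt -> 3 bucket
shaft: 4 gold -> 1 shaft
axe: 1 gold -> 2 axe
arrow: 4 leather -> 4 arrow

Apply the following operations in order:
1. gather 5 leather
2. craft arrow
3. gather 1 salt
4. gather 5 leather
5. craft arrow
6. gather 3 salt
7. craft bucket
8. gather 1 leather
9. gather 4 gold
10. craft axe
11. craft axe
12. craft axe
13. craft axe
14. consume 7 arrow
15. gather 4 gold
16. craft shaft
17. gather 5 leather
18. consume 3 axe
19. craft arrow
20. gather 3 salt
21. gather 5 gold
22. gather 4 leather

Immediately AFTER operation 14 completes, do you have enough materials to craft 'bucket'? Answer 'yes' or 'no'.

Answer: no

Derivation:
After 1 (gather 5 leather): leather=5
After 2 (craft arrow): arrow=4 leather=1
After 3 (gather 1 salt): arrow=4 leather=1 salt=1
After 4 (gather 5 leather): arrow=4 leather=6 salt=1
After 5 (craft arrow): arrow=8 leather=2 salt=1
After 6 (gather 3 salt): arrow=8 leather=2 salt=4
After 7 (craft bucket): arrow=8 bucket=3 leather=2 salt=1
After 8 (gather 1 leather): arrow=8 bucket=3 leather=3 salt=1
After 9 (gather 4 gold): arrow=8 bucket=3 gold=4 leather=3 salt=1
After 10 (craft axe): arrow=8 axe=2 bucket=3 gold=3 leather=3 salt=1
After 11 (craft axe): arrow=8 axe=4 bucket=3 gold=2 leather=3 salt=1
After 12 (craft axe): arrow=8 axe=6 bucket=3 gold=1 leather=3 salt=1
After 13 (craft axe): arrow=8 axe=8 bucket=3 leather=3 salt=1
After 14 (consume 7 arrow): arrow=1 axe=8 bucket=3 leather=3 salt=1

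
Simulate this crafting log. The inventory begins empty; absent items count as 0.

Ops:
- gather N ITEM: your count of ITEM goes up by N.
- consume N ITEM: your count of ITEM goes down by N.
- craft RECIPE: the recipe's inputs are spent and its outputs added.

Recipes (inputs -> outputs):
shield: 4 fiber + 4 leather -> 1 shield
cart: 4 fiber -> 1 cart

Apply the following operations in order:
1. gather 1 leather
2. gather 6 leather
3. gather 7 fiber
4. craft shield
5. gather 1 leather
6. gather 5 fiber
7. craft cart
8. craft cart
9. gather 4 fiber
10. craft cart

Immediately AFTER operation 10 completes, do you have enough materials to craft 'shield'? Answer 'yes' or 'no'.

After 1 (gather 1 leather): leather=1
After 2 (gather 6 leather): leather=7
After 3 (gather 7 fiber): fiber=7 leather=7
After 4 (craft shield): fiber=3 leather=3 shield=1
After 5 (gather 1 leather): fiber=3 leather=4 shield=1
After 6 (gather 5 fiber): fiber=8 leather=4 shield=1
After 7 (craft cart): cart=1 fiber=4 leather=4 shield=1
After 8 (craft cart): cart=2 leather=4 shield=1
After 9 (gather 4 fiber): cart=2 fiber=4 leather=4 shield=1
After 10 (craft cart): cart=3 leather=4 shield=1

Answer: no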